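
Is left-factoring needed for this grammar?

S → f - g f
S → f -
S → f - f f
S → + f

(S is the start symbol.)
Yes, S has productions with common prefix 'f -'

Left-factoring is needed when two productions for the same non-terminal
share a common prefix on the right-hand side.

Productions for S:
  S → f - g f
  S → f -
  S → f - f f
  S → + f

Found common prefix 'f -' in productions for S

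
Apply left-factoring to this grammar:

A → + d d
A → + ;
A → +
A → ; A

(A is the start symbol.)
A → + A'
A' → d d
A' → ;
A' → ε
A → ; A

Left-factoring transforms A → αβ₁ | αβ₂ into A → αA' and A' → β₁ | β₂
(α is the longest common prefix among the alternatives). Repeat until
no nonterminal has two alternatives with a common prefix.

Round 1: A has alternatives sharing prefix '+'. Introduce A': A → + A'
  Add: A' → d d
  Add: A' → ;
  Add: A' → ε

No remaining common prefixes — done.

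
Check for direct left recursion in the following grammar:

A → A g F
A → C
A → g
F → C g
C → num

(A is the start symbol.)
Yes, A is left-recursive

A → A g F: LEFT RECURSIVE (starts with A)
A → C: starts with C
A → g: starts with g
F → C g: starts with C
C → num: starts with num

The grammar has direct left recursion on: A.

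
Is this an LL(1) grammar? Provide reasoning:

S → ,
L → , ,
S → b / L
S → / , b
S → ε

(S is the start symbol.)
A grammar is LL(1) if for each non-terminal N with multiple productions, the predict sets of those productions are pairwise disjoint, where PREDICT(N → α) = (FIRST(α) \ {ε}) ∪ (FOLLOW(N) if α ⇒* ε).

Relevant sets:
  FOLLOW(S) = { $ }

For S:
  PREDICT(S → ',') = { ',' }
  PREDICT(S → b '/' L) = { 'b' }
  PREDICT(S → '/' ',' b) = { '/' }
  PREDICT(S → ε) = { $ }
L has a single production, so nothing to check there.

All predict sets are disjoint. The grammar IS LL(1).

Answer: Yes, the grammar is LL(1).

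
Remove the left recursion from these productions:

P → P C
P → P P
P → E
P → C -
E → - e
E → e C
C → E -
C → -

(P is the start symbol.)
P is directly left-recursive. The standard transformation for
  A → A α₁ | ... | A α_m | β₁ | ... | β_n
is
  A  → β₁ A' | ... | β_n A'
  A' → α₁ A' | ... | α_m A' | ε

P → E becomes P → E P'
P → C - becomes P → C - P'
P → P C becomes P' → C P'
P → P P becomes P' → P P'
Add P' → ε

Productions for other non-terminals are unchanged:
  E → - e
  E → e C
  C → E -
  C → -

Resulting grammar:
P → E P'
P → C - P'
P' → C P'
P' → P P'
P' → ε
E → - e
E → e C
C → E -
C → -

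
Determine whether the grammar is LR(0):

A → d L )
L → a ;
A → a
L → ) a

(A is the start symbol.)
Yes, the grammar is LR(0)

Augment with A' → A and build the canonical LR(0) collection (I0 = CLOSURE({[A' → . A]}), then GOTO on every symbol after a dot until no new states appear). It has 10 states:
  I0: { [A → . a], [A → . d L )], [A' → . A] }  — shift
  I1: { [A' → A .] }  — accept
  I2: { [A → a .] }  — reduce
  I3: { [A → d . L )], [L → . ) a], [L → . a ;] }  — shift
  I4: { [L → ) . a] }  — shift
  I5: { [A → d L . )] }  — shift
  I6: { [L → a . ;] }  — shift
  I7: { [L → a ; .] }  — reduce
  I8: { [A → d L ) .] }  — reduce
  I9: { [L → ) a .] }  — reduce

Every state is either a pure shift/goto state or contains exactly one complete item and nothing to shift — no conflicts. The grammar is LR(0).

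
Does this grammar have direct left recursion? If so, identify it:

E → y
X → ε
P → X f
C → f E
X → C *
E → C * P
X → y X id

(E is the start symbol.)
E → y: starts with y
X → ε: starts with ε
P → X f: starts with X
C → f E: starts with f
X → C *: starts with C
E → C * P: starts with C
X → y X id: starts with y

No direct left recursion found.

Answer: No direct left recursion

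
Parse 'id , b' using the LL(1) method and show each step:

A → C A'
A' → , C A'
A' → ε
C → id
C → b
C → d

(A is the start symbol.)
Stack is shown with the top on the left.

Stack     Input     Action
--------------------------
A $       id , b $  output A → C A'
C A' $    id , b $  output C → id
id A' $   id , b $  match 'id'
A' $      , b $     output A' → , C A'
, C A' $  , b $     match ','
C A' $    b $       output C → b
b A' $    b $       match 'b'
A' $      $         output A' → ε
$         $         accept

The string is accepted.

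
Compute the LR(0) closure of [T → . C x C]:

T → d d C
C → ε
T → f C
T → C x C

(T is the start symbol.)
To compute CLOSURE, for each item [A → α.Bβ] where B is a non-terminal, add [B → .γ] for all productions B → γ; repeat for the newly added items until nothing changes.

Start with: [T → . C x C]
  [T → . C x C] has the dot before C: add [C → .]
No further items can be added.

CLOSURE = { [C → .], [T → . C x C] }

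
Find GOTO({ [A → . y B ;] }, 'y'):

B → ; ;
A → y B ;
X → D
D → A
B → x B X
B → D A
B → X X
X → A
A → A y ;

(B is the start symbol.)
{ [A → . A y ;], [A → . y B ;], [A → y . B ;], [B → . ; ;], [B → . D A], [B → . X X], [B → . x B X], [D → . A], [X → . A], [X → . D] }

GOTO(I, 'y') = CLOSURE({ [A → αX.β] : [A → α.Xβ] ∈ I, X = 'y' })

Items with dot before 'y', with the dot advanced:
  [A → . y B ;] → [A → y . B ;]
Closure of the advanced items:
  [A → y . B ;] has the dot before B: add [B → . ; ;], [B → . x B X], [B → . D A], [B → . X X]
  [B → . D A] has the dot before D: add [D → . A]
  [B → . X X] has the dot before X: add [X → . D], [X → . A]
  [D → . A] has the dot before A: add [A → . y B ;], [A → . A y ;]

GOTO = { [A → . A y ;], [A → . y B ;], [A → y . B ;], [B → . ; ;], [B → . D A], [B → . X X], [B → . x B X], [D → . A], [X → . A], [X → . D] }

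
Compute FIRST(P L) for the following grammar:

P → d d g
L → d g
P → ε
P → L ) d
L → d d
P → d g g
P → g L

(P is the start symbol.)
{ 'd', 'g' }

FIRST sets of the non-terminals involved (from the grammar, by fixed-point iteration):
  FIRST(P) = { 'd', 'g', ε }
  FIRST(L) = { 'd' }

To compute FIRST(P L), process the symbols left to right:
Symbol P is a non-terminal. Add FIRST(P) \ {ε} = { 'd', 'g' }
P is nullable (ε ∈ FIRST(P)), continue to the next symbol.
Symbol L is a non-terminal. Add FIRST(L) \ {ε} = { 'd' }
L is not nullable (ε ∉ FIRST(L)), so stop here.
FIRST(P L) = { 'd', 'g' }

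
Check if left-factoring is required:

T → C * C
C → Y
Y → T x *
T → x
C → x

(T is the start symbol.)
Left-factoring is needed when two productions for the same non-terminal
share a common prefix on the right-hand side.

Productions for T:
  T → C * C
  T → x
Productions for C:
  C → Y
  C → x

No common prefixes found.

Answer: No, left-factoring is not needed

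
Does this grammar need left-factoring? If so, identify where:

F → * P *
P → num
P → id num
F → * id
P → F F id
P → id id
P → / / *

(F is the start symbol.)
Left-factoring is needed when two productions for the same non-terminal
share a common prefix on the right-hand side.

Productions for F:
  F → * P *
  F → * id
Productions for P:
  P → num
  P → id num
  P → F F id
  P → id id
  P → / / *

Found common prefix '*' in productions for F
Found common prefix 'id' in productions for P

Answer: Yes, F has productions with common prefix '*'; P has productions with common prefix 'id'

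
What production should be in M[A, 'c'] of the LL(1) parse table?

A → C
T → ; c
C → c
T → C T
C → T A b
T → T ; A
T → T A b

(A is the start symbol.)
To find M[A, 'c'], we find productions for A where 'c' is in the predict set (PREDICT(N → α) = (FIRST(α) \ {ε}) ∪ (FOLLOW(N) if α ⇒* ε)).

Relevant sets:
  FIRST(C) = { ';', 'c' }

A → C: PREDICT = { ';', 'c' }
  'c' is in predict set, so this production goes in M[A, 'c']

M[A, 'c'] = A → C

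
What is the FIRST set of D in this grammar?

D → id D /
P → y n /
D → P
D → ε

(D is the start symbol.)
To compute FIRST(D), examine every production with D on the left-hand side, reading each right-hand side left to right until a non-nullable symbol is reached.

FIRST sets of the other non-terminals involved (by the same procedure, iterated to a fixed point):
  FIRST(P) = { 'y' }

From D → id D /:
  - id is a terminal: add 'id' and stop
From D → P:
  - P is a non-terminal: add FIRST(P) \ {ε} = { 'y' }
    P is not nullable, so stop
From D → ε:
  - ε-production, so ε ∈ FIRST(D)

Collecting: FIRST(D) = { 'id', 'y', ε }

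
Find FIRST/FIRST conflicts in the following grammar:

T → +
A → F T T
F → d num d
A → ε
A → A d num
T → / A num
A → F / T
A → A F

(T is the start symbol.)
Yes. A → F T T / A → A d num on { 'd' }; A → F T T / A → F '/' T on { 'd' }; A → F T T / A → A F on { 'd' }; A → A d num / A → F '/' T on { 'd' }; A → A d num / A → A F on { 'd' }; A → F '/' T / A → A F on { 'd' }

FIRST sets of the non-terminals at (or reachable through a nullable prefix from) the front of some alternative:
  FIRST(F) = { 'd' }
  FIRST(A) = { 'd', ε }

Productions for T:
  T → +: FIRST = { '+' }
  T → / A num: FIRST = { '/' }
Productions for A:
  A → F T T: FIRST = { 'd' }
  A → ε: FIRST = { ε }
  A → A d num: FIRST = { 'd' }
  A → F / T: FIRST = { 'd' }
  A → A F: FIRST = { 'd' }
F has only one production, so no FIRST/FIRST conflict is possible there.

Conflict for A: A → F T T and A → A d num
  Overlap: { 'd' }
Conflict for A: A → F T T and A → F / T
  Overlap: { 'd' }
Conflict for A: A → F T T and A → A F
  Overlap: { 'd' }
Conflict for A: A → A d num and A → F / T
  Overlap: { 'd' }
Conflict for A: A → A d num and A → A F
  Overlap: { 'd' }
Conflict for A: A → F / T and A → A F
  Overlap: { 'd' }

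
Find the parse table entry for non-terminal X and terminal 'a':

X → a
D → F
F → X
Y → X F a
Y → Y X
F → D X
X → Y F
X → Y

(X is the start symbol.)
X → a, X → Y F, X → Y

To find M[X, 'a'], we find productions for X where 'a' is in the predict set (PREDICT(N → α) = (FIRST(α) \ {ε}) ∪ (FOLLOW(N) if α ⇒* ε)).

Relevant sets:
  FIRST(Y) = { 'a' }

X → a: PREDICT = { 'a' }
  'a' is in predict set, so this production goes in M[X, 'a']
X → Y F: PREDICT = { 'a' }
  'a' is in predict set, so this production goes in M[X, 'a']
X → Y: PREDICT = { 'a' }
  'a' is in predict set, so this production goes in M[X, 'a']

M[X, 'a'] = X → a, X → Y F, X → Y  (a multiply-defined cell — the grammar is not LL(1))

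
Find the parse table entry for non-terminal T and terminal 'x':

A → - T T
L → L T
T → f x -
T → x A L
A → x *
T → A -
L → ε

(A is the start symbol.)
T → x A L, T → A -

To find M[T, 'x'], we find productions for T where 'x' is in the predict set (PREDICT(N → α) = (FIRST(α) \ {ε}) ∪ (FOLLOW(N) if α ⇒* ε)).

Relevant sets:
  FIRST(A) = { '-', 'x' }

T → f x -: PREDICT = { 'f' }
T → x A L: PREDICT = { 'x' }
  'x' is in predict set, so this production goes in M[T, 'x']
T → A -: PREDICT = { '-', 'x' }
  'x' is in predict set, so this production goes in M[T, 'x']

M[T, 'x'] = T → x A L, T → A -  (a multiply-defined cell — the grammar is not LL(1))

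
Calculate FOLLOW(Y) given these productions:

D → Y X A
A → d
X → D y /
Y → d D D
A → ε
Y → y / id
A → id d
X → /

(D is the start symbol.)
To compute FOLLOW(Y), find every occurrence of Y on a right-hand side N → α Y β: add FIRST(β) \ {ε}, and if β is empty or nullable also add FOLLOW(N). Iterate to a fixed point.

In D → Y X A: Y is followed by X A, add FIRST(X A) \ {ε} = { '/', 'd', 'y' }

Taking the union: FOLLOW(Y) = { '/', 'd', 'y' }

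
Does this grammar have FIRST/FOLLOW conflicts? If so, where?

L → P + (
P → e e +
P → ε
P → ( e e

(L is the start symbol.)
Nullable non-terminals: P.

P: nullable alternative(s) P → ε; FOLLOW(P) = { '+' }
  P → e e +: FIRST \ {ε} = { 'e' } — disjoint from FOLLOW(P)
  P → ε: FIRST \ {ε} = { } — this is the only nullable alternative, skip
  P → ( e e: FIRST \ {ε} = { '(' } — disjoint from FOLLOW(P)

L has no nullable alternative, so no FIRST/FOLLOW check is needed there.

No FIRST/FOLLOW conflicts found.

Answer: No FIRST/FOLLOW conflicts.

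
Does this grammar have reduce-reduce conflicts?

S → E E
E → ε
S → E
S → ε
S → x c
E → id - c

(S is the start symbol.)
A reduce-reduce conflict occurs when an LR(0) state has two complete items [A → α .] and [B → β .] — both call for a reduction, and with no lookahead the parser cannot choose between them.

Augment with S' → S and build the canonical LR(0) collection (I0 = CLOSURE({[S' → . S]}), then GOTO on every symbol after a dot until no new states appear). It has 9 states:
  I0: { [E → . id - c], [E → .], [S → . E E], [S → . E], [S → . x c], [S → .], [S' → . S] }  — shift, 2 reduces
  I1: { [E → . id - c], [E → .], [S → E . E], [S → E .] }  — shift, 2 reduces
  I2: { [S' → S .] }  — accept
  I3: { [E → id . - c] }  — shift
  I4: { [S → x . c] }  — shift
  I5: { [S → x c .] }  — reduce
  I6: { [E → id - . c] }  — shift
  I7: { [E → id - c .] }  — reduce
  I8: { [S → E E .] }  — reduce

I0 contains complete items [E → .], [S → .] — reduce-reduce conflict.
I1 contains complete items [E → .], [S → E .] — reduce-reduce conflict.

Answer: Yes — I0: [E → .] vs [S → .]; I1: [E → .] vs [S → E .]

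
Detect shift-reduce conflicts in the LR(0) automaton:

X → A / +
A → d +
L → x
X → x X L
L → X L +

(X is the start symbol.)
A shift-reduce conflict occurs when an LR(0) state has both:
  - a complete (reduce) item [A → α .] (dot at the end), and
  - a shift item [B → β . c γ] (dot before a terminal).

Augment with X' → X and build the canonical LR(0) collection (I0 = CLOSURE({[X' → . X]}), then GOTO on every symbol after a dot until no new states appear). It has 14 states:
  I0: { [A → . d +], [X → . A / +], [X → . x X L], [X' → . X] }  — shift
  I1: { [X → A . / +] }  — shift
  I2: { [X' → X .] }  — accept
  I3: { [A → d . +] }  — shift
  I4: { [A → . d +], [X → . A / +], [X → . x X L], [X → x . X L] }  — shift
  I5: { [A → . d +], [L → . X L +], [L → . x], [X → . A / +], [X → . x X L], [X → x X . L] }  — shift
  I6: { [X → x X L .] }  — reduce
  I7: { [A → . d +], [L → . X L +], [L → . x], [L → X . L +], [X → . A / +], [X → . x X L] }  — shift
  I8: { [A → . d +], [L → x .], [X → . A / +], [X → . x X L], [X → x . X L] }  — shift, reduce
  I9: { [L → X L . +] }  — shift
  I10: { [L → X L + .] }  — reduce
  I11: { [A → d + .] }  — reduce
  I12: { [X → A / . +] }  — shift
  I13: { [X → A / + .] }  — reduce

I8 contains reduce item [L → x .] and shift items [A → . d +], [X → . x X L] — shift-reduce conflict.

Answer: Yes — I8: [L → x .] vs [A → . d +]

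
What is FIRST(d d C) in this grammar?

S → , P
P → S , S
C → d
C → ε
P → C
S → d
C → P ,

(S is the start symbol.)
To compute FIRST(d d C), process the symbols left to right:
Symbol d is a terminal. Add 'd' and stop.
FIRST(d d C) = { 'd' }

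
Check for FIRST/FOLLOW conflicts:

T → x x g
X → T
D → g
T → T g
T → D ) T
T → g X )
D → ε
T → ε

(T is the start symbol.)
Nullable non-terminals: D, T, X.
FIRST sets used below: FIRST(T) = { ')', 'g', 'x', ε }, FIRST(D) = { 'g', ε }

D: nullable alternative(s) D → ε; FOLLOW(D) = { ')' }
  D → g: FIRST \ {ε} = { 'g' } — disjoint from FOLLOW(D)
  D → ε: FIRST \ {ε} = { } — this is the only nullable alternative, skip

T: nullable alternative(s) T → ε; FOLLOW(T) = { $, ')', 'g' }
  T → x x g: FIRST \ {ε} = { 'x' } — disjoint from FOLLOW(T)
  T → T g: FIRST \ {ε} = { ')', 'g', 'x' } — overlaps FOLLOW(T) on { ')', 'g' }: CONFLICT
  T → D ) T: FIRST \ {ε} = { ')', 'g' } — overlaps FOLLOW(T) on { ')', 'g' }: CONFLICT
  T → g X ): FIRST \ {ε} = { 'g' } — overlaps FOLLOW(T) on { 'g' }: CONFLICT
  T → ε: FIRST \ {ε} = { } — this is the only nullable alternative, skip
X has a nullable alternative but only one production, so nothing to check.

So the grammar has 3 FIRST/FOLLOW conflicts (marked CONFLICT above).

Answer: Yes. T → T g with FOLLOW(T) on { ')', 'g' }; T → D ')' T with FOLLOW(T) on { ')', 'g' }; T → g X ')' with FOLLOW(T) on { 'g' }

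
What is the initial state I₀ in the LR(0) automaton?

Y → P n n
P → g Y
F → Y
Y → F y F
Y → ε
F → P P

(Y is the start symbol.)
{ [F → . P P], [F → . Y], [P → . g Y], [Y → . F y F], [Y → . P n n], [Y → .], [Y' → . Y] }

First, augment the grammar with Y' → Y
I₀ = CLOSURE({ [Y' → . Y] }):
  [Y' → . Y] has the dot before Y: add [Y → . P n n], [Y → . F y F], [Y → .]
  [Y → . P n n] has the dot before P: add [P → . g Y]
  [Y → . F y F] has the dot before F: add [F → . Y], [F → . P P]
No further items can be added.

I₀ = { [F → . P P], [F → . Y], [P → . g Y], [Y → . F y F], [Y → . P n n], [Y → .], [Y' → . Y] }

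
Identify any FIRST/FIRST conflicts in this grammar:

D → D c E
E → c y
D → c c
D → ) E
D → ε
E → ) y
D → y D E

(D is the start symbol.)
Yes. D → D c E / D → c c on { 'c' }; D → D c E / D → ')' E on { ')' }; D → D c E / D → y D E on { 'y' }

FIRST sets of the non-terminals at (or reachable through a nullable prefix from) the front of some alternative:
  FIRST(D) = { ')', 'c', 'y', ε }

Productions for D:
  D → D c E: FIRST = { ')', 'c', 'y' }
  D → c c: FIRST = { 'c' }
  D → ) E: FIRST = { ')' }
  D → ε: FIRST = { ε }
  D → y D E: FIRST = { 'y' }
Productions for E:
  E → c y: FIRST = { 'c' }
  E → ) y: FIRST = { ')' }

Conflict for D: D → D c E and D → c c
  Overlap: { 'c' }
Conflict for D: D → D c E and D → ) E
  Overlap: { ')' }
Conflict for D: D → D c E and D → y D E
  Overlap: { 'y' }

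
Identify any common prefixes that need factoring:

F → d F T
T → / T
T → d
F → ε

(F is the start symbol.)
No, left-factoring is not needed

Left-factoring is needed when two productions for the same non-terminal
share a common prefix on the right-hand side.

Productions for F:
  F → d F T
  F → ε
Productions for T:
  T → / T
  T → d

No common prefixes found.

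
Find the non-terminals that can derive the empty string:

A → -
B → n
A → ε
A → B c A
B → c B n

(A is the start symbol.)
ε-productions: A → ε
So A is immediately nullable.
No further non-terminal can be added: every production for the remaining non-terminals contains a terminal or a non-nullable non-terminal.
Nullable = { 'A' }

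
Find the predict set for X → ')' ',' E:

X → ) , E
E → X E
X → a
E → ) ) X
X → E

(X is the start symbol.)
PREDICT(X → ')' ',' E) = (FIRST(RHS) \ {ε}) ∪ (FOLLOW(X) if ε ∈ FIRST(RHS), i.e. RHS ⇒* ε)
FIRST(')' ',' E) = { ')' }
ε ∉ FIRST(')' ',' E), so FOLLOW(X) is not added.
PREDICT(X → ')' ',' E) = { ')' }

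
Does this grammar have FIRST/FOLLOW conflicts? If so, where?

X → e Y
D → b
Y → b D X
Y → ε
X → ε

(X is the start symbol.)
A FIRST/FOLLOW conflict occurs when a non-terminal N has a nullable alternative N → β (β ⇒* ε) and another alternative N → α with FIRST(α) ∩ FOLLOW(N) ≠ ∅: on such a lookahead the parser cannot decide between expanding α and letting N vanish via β.

Nullable non-terminals: X, Y.

X: nullable alternative(s) X → ε; FOLLOW(X) = { $ }
  X → e Y: FIRST \ {ε} = { 'e' } — disjoint from FOLLOW(X)
  X → ε: FIRST \ {ε} = { } — this is the only nullable alternative, skip

Y: nullable alternative(s) Y → ε; FOLLOW(Y) = { $ }
  Y → b D X: FIRST \ {ε} = { 'b' } — disjoint from FOLLOW(Y)
  Y → ε: FIRST \ {ε} = { } — this is the only nullable alternative, skip

D has no nullable alternative, so no FIRST/FOLLOW check is needed there.

No FIRST/FOLLOW conflicts found.

Answer: No FIRST/FOLLOW conflicts.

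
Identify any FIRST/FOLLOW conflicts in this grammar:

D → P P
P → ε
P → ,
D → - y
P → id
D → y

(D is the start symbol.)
Yes. P → ',' with FOLLOW(P) on { ',' }; P → id with FOLLOW(P) on { 'id' }

A FIRST/FOLLOW conflict occurs when a non-terminal N has a nullable alternative N → β (β ⇒* ε) and another alternative N → α with FIRST(α) ∩ FOLLOW(N) ≠ ∅: on such a lookahead the parser cannot decide between expanding α and letting N vanish via β.

Nullable non-terminals: D, P.
FIRST sets used below: FIRST(P) = { ',', 'id', ε }

D: nullable alternative(s) D → P P; FOLLOW(D) = { $ }
  D → P P: FIRST \ {ε} = { ',', 'id' } — this is the only nullable alternative, skip
  D → - y: FIRST \ {ε} = { '-' } — disjoint from FOLLOW(D)
  D → y: FIRST \ {ε} = { 'y' } — disjoint from FOLLOW(D)

P: nullable alternative(s) P → ε; FOLLOW(P) = { $, ',', 'id' }
  P → ε: FIRST \ {ε} = { } — this is the only nullable alternative, skip
  P → ,: FIRST \ {ε} = { ',' } — overlaps FOLLOW(P) on { ',' }: CONFLICT
  P → id: FIRST \ {ε} = { 'id' } — overlaps FOLLOW(P) on { 'id' }: CONFLICT

So the grammar has 2 FIRST/FOLLOW conflicts (marked CONFLICT above).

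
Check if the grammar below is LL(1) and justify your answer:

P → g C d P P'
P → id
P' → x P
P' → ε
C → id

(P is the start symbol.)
Relevant sets:
  FOLLOW(P') = { $, 'x' }

For P:
  PREDICT(P → g C d P P') = { 'g' }
  PREDICT(P → id) = { 'id' }
For P':
  PREDICT(P' → x P) = { 'x' }
  PREDICT(P' → ε) = { $, 'x' }
C has a single production, so nothing to check there.

Conflict found: Predict set conflict for P': { 'x' }
The grammar is NOT LL(1).

Answer: No. Predict set conflict for P': { 'x' }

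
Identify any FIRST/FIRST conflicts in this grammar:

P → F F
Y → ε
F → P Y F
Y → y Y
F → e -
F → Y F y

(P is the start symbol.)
Yes. F → P Y F / F → e '-' on { 'e' }; F → P Y F / F → Y F y on { 'e', 'y' }; F → e '-' / F → Y F y on { 'e' }

A FIRST/FIRST conflict occurs when two productions N → α and N → β for the same non-terminal have FIRST(α) ∩ FIRST(β) ≠ ∅ (with ε ∈ FIRST of a nullable right-hand side, so two nullable alternatives also conflict).

FIRST sets of the non-terminals at (or reachable through a nullable prefix from) the front of some alternative:
  FIRST(P) = { 'e', 'y' }
  FIRST(Y) = { 'y', ε }
  FIRST(F) = { 'e', 'y' }

Productions for Y:
  Y → ε: FIRST = { ε }
  Y → y Y: FIRST = { 'y' }
Productions for F:
  F → P Y F: FIRST = { 'e', 'y' }
  F → e -: FIRST = { 'e' }
  F → Y F y: FIRST = { 'e', 'y' }
P has only one production, so no FIRST/FIRST conflict is possible there.

Conflict for F: F → P Y F and F → e -
  Overlap: { 'e' }
Conflict for F: F → P Y F and F → Y F y
  Overlap: { 'e', 'y' }
Conflict for F: F → e - and F → Y F y
  Overlap: { 'e' }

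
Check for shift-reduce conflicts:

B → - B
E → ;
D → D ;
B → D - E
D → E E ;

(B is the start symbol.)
A shift-reduce conflict occurs when an LR(0) state has both:
  - a complete (reduce) item [A → α .] (dot at the end), and
  - a shift item [B → β . c γ] (dot before a terminal).

Augment with B' → B and build the canonical LR(0) collection (I0 = CLOSURE({[B' → . B]}), then GOTO on every symbol after a dot until no new states appear). It has 12 states:
  I0: { [B → . - B], [B → . D - E], [B' → . B], [D → . D ;], [D → . E E ;], [E → . ;] }  — shift
  I1: { [B → - . B], [B → . - B], [B → . D - E], [D → . D ;], [D → . E E ;], [E → . ;] }  — shift
  I2: { [E → ; .] }  — reduce
  I3: { [B' → B .] }  — accept
  I4: { [B → D . - E], [D → D . ;] }  — shift
  I5: { [D → E . E ;], [E → . ;] }  — shift
  I6: { [D → E E . ;] }  — shift
  I7: { [D → E E ; .] }  — reduce
  I8: { [B → D - . E], [E → . ;] }  — shift
  I9: { [D → D ; .] }  — reduce
  I10: { [B → D - E .] }  — reduce
  I11: { [B → - B .] }  — reduce

No state contains both a complete item and a shift item.

Answer: No shift-reduce conflicts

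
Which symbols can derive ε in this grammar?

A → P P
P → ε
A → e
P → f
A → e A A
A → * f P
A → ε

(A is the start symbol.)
{ 'A', 'P' }

A non-terminal is nullable if it can derive ε (the empty string): either it has an ε-production, or it has a production whose right-hand side consists entirely of nullable non-terminals.

ε-productions: P → ε, A → ε
So P, A are immediately nullable.
Every non-terminal is now nullable.
Nullable = { 'A', 'P' }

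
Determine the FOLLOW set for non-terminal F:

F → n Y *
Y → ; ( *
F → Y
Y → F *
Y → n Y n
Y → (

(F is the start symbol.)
To compute FOLLOW(F), find every occurrence of F on a right-hand side N → α F β: add FIRST(β) \ {ε}, and if β is empty or nullable also add FOLLOW(N). Iterate to a fixed point.

F is the start symbol, so $ ∈ FOLLOW(F).
In Y → F *: F is followed by '*', add FIRST('*') \ {ε} = { '*' }

Taking the union: FOLLOW(F) = { $, '*' }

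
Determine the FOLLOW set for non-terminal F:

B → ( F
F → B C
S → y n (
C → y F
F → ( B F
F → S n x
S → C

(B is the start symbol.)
{ $, '(', 'n', 'y' }

To compute FOLLOW(F), find every occurrence of F on a right-hand side N → α F β: add FIRST(β) \ {ε}, and if β is empty or nullable also add FOLLOW(N). Iterate to a fixed point.

In B → ( F: F is at the end, add FOLLOW(B)
In C → y F: F is at the end, add FOLLOW(C)
In F → ( B F: F is at the end; this adds FOLLOW(F) to itself — nothing new

The FOLLOW sets referred to above (computed the same way, to a fixed point):
  FOLLOW(B) = { $, '(', 'y' }
  FOLLOW(C) = { $, '(', 'n', 'y' }

Taking the union: FOLLOW(F) = { $, '(', 'n', 'y' }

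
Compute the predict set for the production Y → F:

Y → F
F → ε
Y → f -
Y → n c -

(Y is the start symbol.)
PREDICT(Y → F) = (FIRST(RHS) \ {ε}) ∪ (FOLLOW(Y) if ε ∈ FIRST(RHS), i.e. RHS ⇒* ε)
FIRST(F) = { ε }
FIRST(F) = { ε }
ε ∈ FIRST(F) (the right-hand side is nullable), so add FOLLOW(Y) = { $ }
PREDICT(Y → F) = { $ }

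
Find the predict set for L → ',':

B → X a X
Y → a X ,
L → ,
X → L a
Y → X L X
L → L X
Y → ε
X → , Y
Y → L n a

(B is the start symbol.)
PREDICT(L → ',') = (FIRST(RHS) \ {ε}) ∪ (FOLLOW(L) if ε ∈ FIRST(RHS), i.e. RHS ⇒* ε)
FIRST(',') = { ',' }
ε ∉ FIRST(','), so FOLLOW(L) is not added.
PREDICT(L → ',') = { ',' }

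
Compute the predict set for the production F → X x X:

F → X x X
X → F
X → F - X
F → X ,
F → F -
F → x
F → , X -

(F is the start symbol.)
{ ',', 'x' }

PREDICT(F → X x X) = (FIRST(RHS) \ {ε}) ∪ (FOLLOW(F) if ε ∈ FIRST(RHS), i.e. RHS ⇒* ε)
FIRST(X) = { ',', 'x' }
FIRST(X x X) = { ',', 'x' }
ε ∉ FIRST(X x X), so FOLLOW(F) is not added.
PREDICT(F → X x X) = { ',', 'x' }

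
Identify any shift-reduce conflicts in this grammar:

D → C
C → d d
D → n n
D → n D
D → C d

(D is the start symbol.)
Yes — I1: [D → C .] vs [D → C . d]; I6: [D → n n .] vs [C → . d d]

Augment with D' → D and build the canonical LR(0) collection (I0 = CLOSURE({[D' → . D]}), then GOTO on every symbol after a dot until no new states appear). It has 9 states:
  I0: { [C → . d d], [D → . C d], [D → . C], [D → . n D], [D → . n n], [D' → . D] }  — shift
  I1: { [D → C . d], [D → C .] }  — shift, reduce
  I2: { [D' → D .] }  — accept
  I3: { [C → d . d] }  — shift
  I4: { [C → . d d], [D → . C d], [D → . C], [D → . n D], [D → . n n], [D → n . D], [D → n . n] }  — shift
  I5: { [D → n D .] }  — reduce
  I6: { [C → . d d], [D → . C d], [D → . C], [D → . n D], [D → . n n], [D → n . D], [D → n . n], [D → n n .] }  — shift, reduce
  I7: { [C → d d .] }  — reduce
  I8: { [D → C d .] }  — reduce

I1 contains reduce item [D → C .] and shift item [D → C . d] — shift-reduce conflict.
I6 contains reduce item [D → n n .] and shift items [C → . d d], [D → . n D], [D → . n n], [D → n . n] — shift-reduce conflict.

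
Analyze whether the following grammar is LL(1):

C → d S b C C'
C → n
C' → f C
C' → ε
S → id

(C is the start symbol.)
No. Predict set conflict for C': { 'f' }

A grammar is LL(1) if for each non-terminal N with multiple productions, the predict sets of those productions are pairwise disjoint, where PREDICT(N → α) = (FIRST(α) \ {ε}) ∪ (FOLLOW(N) if α ⇒* ε).

Relevant sets:
  FOLLOW(C') = { $, 'f' }

For C:
  PREDICT(C → d S b C C') = { 'd' }
  PREDICT(C → n) = { 'n' }
For C':
  PREDICT(C' → f C) = { 'f' }
  PREDICT(C' → ε) = { $, 'f' }
S has a single production, so nothing to check there.

Conflict found: Predict set conflict for C': { 'f' }
The grammar is NOT LL(1).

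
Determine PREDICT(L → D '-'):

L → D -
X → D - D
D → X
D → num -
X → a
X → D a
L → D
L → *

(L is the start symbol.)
{ 'a', 'num' }

PREDICT(L → D '-') = (FIRST(RHS) \ {ε}) ∪ (FOLLOW(L) if ε ∈ FIRST(RHS), i.e. RHS ⇒* ε)
FIRST(D) = { 'a', 'num' }
FIRST(D '-') = { 'a', 'num' }
ε ∉ FIRST(D '-'), so FOLLOW(L) is not added.
PREDICT(L → D '-') = { 'a', 'num' }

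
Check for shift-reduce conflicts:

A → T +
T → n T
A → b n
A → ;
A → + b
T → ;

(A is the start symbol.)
No shift-reduce conflicts

Augment with A' → A and build the canonical LR(0) collection (I0 = CLOSURE({[A' → . A]}), then GOTO on every symbol after a dot until no new states appear). It has 12 states:
  I0: { [A → . + b], [A → . ;], [A → . T +], [A → . b n], [A' → . A], [T → . ;], [T → . n T] }  — shift
  I1: { [A → + . b] }  — shift
  I2: { [A → ; .], [T → ; .] }  — 2 reduces
  I3: { [A' → A .] }  — accept
  I4: { [A → T . +] }  — shift
  I5: { [A → b . n] }  — shift
  I6: { [T → . ;], [T → . n T], [T → n . T] }  — shift
  I7: { [T → ; .] }  — reduce
  I8: { [T → n T .] }  — reduce
  I9: { [A → b n .] }  — reduce
  I10: { [A → T + .] }  — reduce
  I11: { [A → + b .] }  — reduce

No state contains both a complete item and a shift item.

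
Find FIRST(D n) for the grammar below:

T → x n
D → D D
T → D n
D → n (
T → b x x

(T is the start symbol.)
FIRST sets of the non-terminals involved (from the grammar, by fixed-point iteration):
  FIRST(D) = { 'n' }

To compute FIRST(D n), process the symbols left to right:
Symbol D is a non-terminal. Add FIRST(D) \ {ε} = { 'n' }
D is not nullable (ε ∉ FIRST(D)), so stop here.
FIRST(D n) = { 'n' }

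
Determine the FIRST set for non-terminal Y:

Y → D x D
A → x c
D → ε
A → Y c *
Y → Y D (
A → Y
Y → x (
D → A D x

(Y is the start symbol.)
{ 'x' }

To compute FIRST(Y), examine every production with Y on the left-hand side, reading each right-hand side left to right until a non-nullable symbol is reached.

FIRST sets of the other non-terminals involved (by the same procedure, iterated to a fixed point):
  FIRST(D) = { 'x', ε }

From Y → D x D:
  - D is a non-terminal: add FIRST(D) \ {ε} = { 'x' }
    D is nullable, so continue to the next symbol
  - x is a terminal: add 'x' and stop
From Y → Y D (:
  - Y is the symbol being defined: contributes nothing new
    Y is not nullable, so stop
From Y → x (:
  - x is a terminal: add 'x' and stop

Collecting: FIRST(Y) = { 'x' }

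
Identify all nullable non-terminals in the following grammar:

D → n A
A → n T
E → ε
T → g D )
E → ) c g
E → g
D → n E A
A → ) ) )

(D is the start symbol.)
A non-terminal is nullable if it can derive ε (the empty string): either it has an ε-production, or it has a production whose right-hand side consists entirely of nullable non-terminals.

ε-productions: E → ε
So E is immediately nullable.
No further non-terminal can be added: every production for the remaining non-terminals contains a terminal or a non-nullable non-terminal.
Nullable = { 'E' }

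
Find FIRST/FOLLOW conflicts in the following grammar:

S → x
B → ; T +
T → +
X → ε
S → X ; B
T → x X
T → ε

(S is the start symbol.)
A FIRST/FOLLOW conflict occurs when a non-terminal N has a nullable alternative N → β (β ⇒* ε) and another alternative N → α with FIRST(α) ∩ FOLLOW(N) ≠ ∅: on such a lookahead the parser cannot decide between expanding α and letting N vanish via β.

Nullable non-terminals: T, X.

T: nullable alternative(s) T → ε; FOLLOW(T) = { '+' }
  T → +: FIRST \ {ε} = { '+' } — overlaps FOLLOW(T) on { '+' }: CONFLICT
  T → x X: FIRST \ {ε} = { 'x' } — disjoint from FOLLOW(T)
  T → ε: FIRST \ {ε} = { } — this is the only nullable alternative, skip
X has a nullable alternative but only one production, so nothing to check.

B, S have no nullable alternative, so no FIRST/FOLLOW check is needed there.

So the grammar has 1 FIRST/FOLLOW conflict (marked CONFLICT above).

Answer: Yes. T → '+' with FOLLOW(T) on { '+' }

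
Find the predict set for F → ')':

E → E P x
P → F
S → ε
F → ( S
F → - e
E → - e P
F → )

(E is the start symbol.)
PREDICT(F → ')') = (FIRST(RHS) \ {ε}) ∪ (FOLLOW(F) if ε ∈ FIRST(RHS), i.e. RHS ⇒* ε)
FIRST(')') = { ')' }
ε ∉ FIRST(')'), so FOLLOW(F) is not added.
PREDICT(F → ')') = { ')' }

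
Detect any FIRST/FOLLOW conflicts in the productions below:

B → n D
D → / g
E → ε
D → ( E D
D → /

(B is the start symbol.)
No FIRST/FOLLOW conflicts.

Nullable non-terminals: E.
E has a nullable alternative but only one production, so nothing to check.

B, D have no nullable alternative, so no FIRST/FOLLOW check is needed there.

No FIRST/FOLLOW conflicts found.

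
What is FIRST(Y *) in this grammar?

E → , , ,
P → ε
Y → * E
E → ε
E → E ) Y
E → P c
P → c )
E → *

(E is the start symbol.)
{ '*' }

FIRST sets of the non-terminals involved (from the grammar, by fixed-point iteration):
  FIRST(Y) = { '*' }

To compute FIRST(Y *), process the symbols left to right:
Symbol Y is a non-terminal. Add FIRST(Y) \ {ε} = { '*' }
Y is not nullable (ε ∉ FIRST(Y)), so stop here.
FIRST(Y *) = { '*' }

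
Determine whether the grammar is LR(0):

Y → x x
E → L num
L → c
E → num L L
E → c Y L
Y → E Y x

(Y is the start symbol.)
No. Shift-reduce conflict between [L → c .] and [E → . c Y L]

Augment with Y' → Y and build the canonical LR(0) collection (I0 = CLOSURE({[Y' → . Y]}), then GOTO on every symbol after a dot until no new states appear). It has 16 states:
  I0: { [E → . L num], [E → . c Y L], [E → . num L L], [L → . c], [Y → . E Y x], [Y → . x x], [Y' → . Y] }  — shift
  I1: { [E → . L num], [E → . c Y L], [E → . num L L], [L → . c], [Y → . E Y x], [Y → . x x], [Y → E . Y x] }  — shift
  I2: { [E → L . num] }  — shift
  I3: { [Y' → Y .] }  — accept
  I4: { [E → . L num], [E → . c Y L], [E → . num L L], [E → c . Y L], [L → . c], [L → c .], [Y → . E Y x], [Y → . x x] }  — shift, reduce
  I5: { [E → num . L L], [L → . c] }  — shift
  I6: { [Y → x . x] }  — shift
  I7: { [Y → x x .] }  — reduce
  I8: { [E → num L . L], [L → . c] }  — shift
  I9: { [L → c .] }  — reduce
  I10: { [E → num L L .] }  — reduce
  I11: { [E → c Y . L], [L → . c] }  — shift
  I12: { [E → c Y L .] }  — reduce
  I13: { [E → L num .] }  — reduce
  I14: { [Y → E Y . x] }  — shift
  I15: { [Y → E Y x .] }  — reduce

Conflict in state I4:
  Shift-reduce conflict between [L → c .] and [E → . c Y L]
So the grammar is NOT LR(0).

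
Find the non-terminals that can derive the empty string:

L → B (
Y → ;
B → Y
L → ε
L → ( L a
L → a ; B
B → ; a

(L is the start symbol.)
{ 'L' }

A non-terminal is nullable if it can derive ε (the empty string): either it has an ε-production, or it has a production whose right-hand side consists entirely of nullable non-terminals.

ε-productions: L → ε
So L is immediately nullable.
No further non-terminal can be added: every production for the remaining non-terminals contains a terminal or a non-nullable non-terminal.
Nullable = { 'L' }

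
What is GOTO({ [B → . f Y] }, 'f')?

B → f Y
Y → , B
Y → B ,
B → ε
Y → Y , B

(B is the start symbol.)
GOTO(I, 'f') = CLOSURE({ [A → αX.β] : [A → α.Xβ] ∈ I, X = 'f' })

Items with dot before 'f', with the dot advanced:
  [B → . f Y] → [B → f . Y]
Closure of the advanced items:
  [B → f . Y] has the dot before Y: add [Y → . , B], [Y → . B ,], [Y → . Y , B]
  [Y → . B ,] has the dot before B: add [B → . f Y], [B → .]

GOTO = { [B → . f Y], [B → .], [B → f . Y], [Y → . , B], [Y → . B ,], [Y → . Y , B] }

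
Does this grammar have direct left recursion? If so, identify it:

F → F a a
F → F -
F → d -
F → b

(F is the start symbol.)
Yes, F is left-recursive

Direct left recursion occurs when N → N α for some non-terminal N (the right-hand side begins with the left-hand side itself).

F → F a a: LEFT RECURSIVE (starts with F)
F → F -: LEFT RECURSIVE (starts with F)
F → d -: starts with d
F → b: starts with b

The grammar has direct left recursion on: F.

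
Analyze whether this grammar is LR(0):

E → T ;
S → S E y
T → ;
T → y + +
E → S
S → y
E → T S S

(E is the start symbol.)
Augment with E' → E and build the canonical LR(0) collection (I0 = CLOSURE({[E' → . E]}), then GOTO on every symbol after a dot until no new states appear). It has 14 states:
  I0: { [E → . S], [E → . T ;], [E → . T S S], [E' → . E], [S → . S E y], [S → . y], [T → . ;], [T → . y + +] }  — shift
  I1: { [T → ; .] }  — reduce
  I2: { [E' → E .] }  — accept
  I3: { [E → . S], [E → . T ;], [E → . T S S], [E → S .], [S → . S E y], [S → . y], [S → S . E y], [T → . ;], [T → . y + +] }  — shift, reduce
  I4: { [E → T . ;], [E → T . S S], [S → . S E y], [S → . y] }  — shift
  I5: { [S → y .], [T → y . + +] }  — shift, reduce
  I6: { [T → y + . +] }  — shift
  I7: { [T → y + + .] }  — reduce
  I8: { [E → T ; .] }  — reduce
  I9: { [E → . S], [E → . T ;], [E → . T S S], [E → T S . S], [S → . S E y], [S → . y], [S → S . E y], [T → . ;], [T → . y + +] }  — shift
  I10: { [S → y .] }  — reduce
  I11: { [S → S E . y] }  — shift
  I12: { [E → . S], [E → . T ;], [E → . T S S], [E → S .], [E → T S S .], [S → . S E y], [S → . y], [S → S . E y], [T → . ;], [T → . y + +] }  — shift, 2 reduces
  I13: { [S → S E y .] }  — reduce

Conflict in state I3:
  Shift-reduce conflict between [E → S .] and [S → . y]
So the grammar is NOT LR(0).

Answer: No. Shift-reduce conflict between [E → S .] and [S → . y]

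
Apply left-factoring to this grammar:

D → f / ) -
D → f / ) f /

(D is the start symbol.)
D → f / ) D'
D' → -
D' → f /

Left-factoring transforms A → αβ₁ | αβ₂ into A → αA' and A' → β₁ | β₂
(α is the longest common prefix among the alternatives). Repeat until
no nonterminal has two alternatives with a common prefix.

Round 1: D has alternatives sharing prefix 'f / )'. Introduce D': D → f / ) D'
  Add: D' → -
  Add: D' → f /

No remaining common prefixes — done.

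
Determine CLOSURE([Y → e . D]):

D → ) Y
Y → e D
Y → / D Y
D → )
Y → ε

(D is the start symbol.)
{ [D → . ) Y], [D → . )], [Y → e . D] }

To compute CLOSURE, for each item [A → α.Bβ] where B is a non-terminal, add [B → .γ] for all productions B → γ; repeat for the newly added items until nothing changes.

Start with: [Y → e . D]
  [Y → e . D] has the dot before D: add [D → . ) Y], [D → . )]
No further items can be added.

CLOSURE = { [D → . ) Y], [D → . )], [Y → e . D] }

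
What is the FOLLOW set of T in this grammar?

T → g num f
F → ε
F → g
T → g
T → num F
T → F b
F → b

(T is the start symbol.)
{ $ }

T is the start symbol, so $ ∈ FOLLOW(T).
T does not occur on any right-hand side.

Taking the union: FOLLOW(T) = { $ }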